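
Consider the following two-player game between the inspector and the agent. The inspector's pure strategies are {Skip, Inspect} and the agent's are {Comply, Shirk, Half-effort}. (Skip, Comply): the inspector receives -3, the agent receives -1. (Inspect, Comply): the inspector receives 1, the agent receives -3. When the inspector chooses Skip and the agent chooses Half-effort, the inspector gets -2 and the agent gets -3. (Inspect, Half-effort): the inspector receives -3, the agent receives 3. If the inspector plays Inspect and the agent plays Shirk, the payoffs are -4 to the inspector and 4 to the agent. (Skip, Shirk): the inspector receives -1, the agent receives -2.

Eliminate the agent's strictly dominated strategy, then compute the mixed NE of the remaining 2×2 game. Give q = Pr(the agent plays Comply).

The agent's strategy Half-effort is strictly dominated by Shirk: -2 > -3 and 4 > 3. Eliminate Half-effort.
For the inspector to be willing to mix, the inspector must be indifferent between Skip and Inspect, which pins down the agent's mix.
  the inspector's expected payoff from Skip: q·(-3) + (1−q)·(-1) = -2q - 1
  the inspector's expected payoff from Inspect: q·1 + (1−q)·(-4) = 5q - 4
  -2q - 1 = 5q - 4  ⇒  -7q = -3  ⇒  q = 3/7.

q = 3/7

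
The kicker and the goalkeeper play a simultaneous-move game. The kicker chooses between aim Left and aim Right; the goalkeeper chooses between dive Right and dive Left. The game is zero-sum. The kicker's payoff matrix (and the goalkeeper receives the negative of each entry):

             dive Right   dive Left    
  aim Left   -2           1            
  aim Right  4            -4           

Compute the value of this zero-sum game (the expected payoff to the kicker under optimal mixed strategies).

v = -4/11

The kicker's indifference between aim Left and aim Right determines the goalkeeper's mixing probability q:
  the kicker's expected payoff from aim Left: q·(-2) + (1−q)·1 = -3q + 1
  the kicker's expected payoff from aim Right: q·4 + (1−q)·(-4) = 8q - 4
  -3q + 1 = 8q - 4  ⇒  -11q = -5  ⇒  q = 5/11.
The value is the kicker's expected payoff against this mix (using aim Left): (5/11)·(-2) + (6/11)·1 = -4/11.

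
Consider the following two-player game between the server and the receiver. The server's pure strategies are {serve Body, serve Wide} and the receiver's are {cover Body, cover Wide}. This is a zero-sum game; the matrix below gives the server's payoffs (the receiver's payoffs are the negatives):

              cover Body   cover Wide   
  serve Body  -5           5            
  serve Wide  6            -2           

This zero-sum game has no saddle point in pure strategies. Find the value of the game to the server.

In a mixed equilibrium the server is indifferent between serve Body and serve Wide; this condition fixes q.
  the server's payoff to serve Body: q·(-5) + (1−q)·5 = -10q + 5
  the server's payoff to serve Wide: q·6 + (1−q)·(-2) = 8q - 2
  -10q + 5 = 8q - 2  ⇒  -18q = -7  ⇒  q = 7/18.
The value is the server's expected payoff against this mix (using serve Body): (7/18)·(-5) + (11/18)·5 = 10/9.

v = 10/9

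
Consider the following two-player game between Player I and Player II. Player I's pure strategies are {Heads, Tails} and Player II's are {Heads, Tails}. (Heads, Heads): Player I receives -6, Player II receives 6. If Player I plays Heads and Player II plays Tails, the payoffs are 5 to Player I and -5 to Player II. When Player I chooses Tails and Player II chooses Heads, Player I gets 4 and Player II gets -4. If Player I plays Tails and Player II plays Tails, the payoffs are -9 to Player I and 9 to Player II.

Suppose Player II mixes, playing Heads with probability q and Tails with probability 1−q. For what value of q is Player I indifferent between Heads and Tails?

q = 7/12

In a mixed equilibrium Player I is indifferent between Heads and Tails; this condition fixes q.
  Player I's payoff from Heads: q·(-6) + (1−q)·5 = -11q + 5
  Player I's payoff from Tails: q·4 + (1−q)·(-9) = 13q - 9
  -11q + 5 = 13q - 9  ⇒  -24q = -14  ⇒  q = 7/12.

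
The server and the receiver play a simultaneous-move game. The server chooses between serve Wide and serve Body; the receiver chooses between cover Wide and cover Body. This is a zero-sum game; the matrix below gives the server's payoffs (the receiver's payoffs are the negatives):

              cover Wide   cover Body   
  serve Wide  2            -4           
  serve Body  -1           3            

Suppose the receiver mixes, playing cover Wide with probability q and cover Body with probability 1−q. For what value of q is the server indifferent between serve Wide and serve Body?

q = 7/10

In a mixed equilibrium the server is indifferent between serve Wide and serve Body; this condition fixes q.
  the server's expected payoff from serve Wide: q·2 + (1−q)·(-4) = 6q - 4
  the server's expected payoff from serve Body: q·(-1) + (1−q)·3 = -4q + 3
  6q - 4 = -4q + 3  ⇒  10q = 7  ⇒  q = 7/10.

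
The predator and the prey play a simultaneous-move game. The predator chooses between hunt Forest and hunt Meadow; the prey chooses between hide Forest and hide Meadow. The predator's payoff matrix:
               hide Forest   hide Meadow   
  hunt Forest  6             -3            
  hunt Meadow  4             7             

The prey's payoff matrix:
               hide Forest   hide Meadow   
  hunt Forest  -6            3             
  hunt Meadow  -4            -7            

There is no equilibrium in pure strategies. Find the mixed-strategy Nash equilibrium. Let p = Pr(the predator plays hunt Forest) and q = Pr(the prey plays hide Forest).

The predator's mix must leave the prey indifferent between hide Forest and hide Meadow.
  the prey's payoff to hide Forest: p·(-6) + (1−p)·(-4) = -2p - 4
  the prey's payoff to hide Meadow: p·3 + (1−p)·(-7) = 10p - 7
  -2p - 4 = 10p - 7  ⇒  -12p = -3  ⇒  p = 1/4.
In a mixed equilibrium the predator is indifferent between hunt Forest and hunt Meadow; this condition fixes q.
  the predator's payoff from hunt Forest: q·6 + (1−q)·(-3) = 9q - 3
  the predator's payoff from hunt Meadow: q·4 + (1−q)·7 = -3q + 7
  9q - 3 = -3q + 7  ⇒  12q = 10  ⇒  q = 5/6.

p = 1/4, q = 5/6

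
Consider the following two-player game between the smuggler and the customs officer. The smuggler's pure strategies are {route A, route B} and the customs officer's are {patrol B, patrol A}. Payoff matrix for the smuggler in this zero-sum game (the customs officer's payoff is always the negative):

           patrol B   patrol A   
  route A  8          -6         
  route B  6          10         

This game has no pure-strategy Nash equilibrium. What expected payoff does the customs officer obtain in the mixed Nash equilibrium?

The smuggler's mix must leave the customs officer indifferent between patrol B and patrol A.
  the customs officer's payoff to patrol B: p·(-8) + (1−p)·(-6) = -2p - 6
  the customs officer's payoff to patrol A: p·6 + (1−p)·(-10) = 16p - 10
  -2p - 6 = 16p - 10  ⇒  -18p = -4  ⇒  p = 2/9.
At equilibrium the customs officer is indifferent across columns, so the customs officer's payoff equals the payoff from patrol B: (2/9)·(-8) + (7/9)·(-6) = -58/9.

-58/9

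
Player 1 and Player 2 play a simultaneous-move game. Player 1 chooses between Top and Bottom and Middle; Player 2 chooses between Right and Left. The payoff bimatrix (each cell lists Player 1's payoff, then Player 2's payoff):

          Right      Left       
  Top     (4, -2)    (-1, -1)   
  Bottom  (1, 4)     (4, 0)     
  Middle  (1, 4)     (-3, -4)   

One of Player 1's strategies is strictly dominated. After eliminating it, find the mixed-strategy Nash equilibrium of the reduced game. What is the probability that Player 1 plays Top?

Player 1's strategy Middle is strictly dominated by Top: 4 > 1 and -1 > -3. Eliminate Middle.
Set Player 2's expected payoff from Right equal to that from Left:
  Player 2's payoff from Right: p·(-2) + (1−p)·4 = -6p + 4
  Player 2's payoff from Left: p·(-1) + (1−p)·0 = -p
  -6p + 4 = -p  ⇒  -5p = -4  ⇒  p = 4/5.

p = 4/5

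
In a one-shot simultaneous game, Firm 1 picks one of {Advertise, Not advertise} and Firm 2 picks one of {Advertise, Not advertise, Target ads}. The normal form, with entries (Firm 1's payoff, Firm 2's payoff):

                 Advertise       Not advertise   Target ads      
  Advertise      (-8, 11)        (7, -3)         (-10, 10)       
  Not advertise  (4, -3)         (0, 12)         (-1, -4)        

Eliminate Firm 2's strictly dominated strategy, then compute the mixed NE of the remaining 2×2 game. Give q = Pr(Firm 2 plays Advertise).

Firm 2's strategy Target ads is strictly dominated by Advertise: 11 > 10 and -3 > -4. Eliminate Target ads.
Firm 2's mix must leave Firm 1 indifferent between Advertise and Not advertise.
  Firm 1's payoff to Advertise: q·(-8) + (1−q)·7 = -15q + 7
  Firm 1's payoff to Not advertise: q·4 + (1−q)·0 = 4q
  -15q + 7 = 4q  ⇒  -19q = -7  ⇒  q = 7/19.

q = 7/19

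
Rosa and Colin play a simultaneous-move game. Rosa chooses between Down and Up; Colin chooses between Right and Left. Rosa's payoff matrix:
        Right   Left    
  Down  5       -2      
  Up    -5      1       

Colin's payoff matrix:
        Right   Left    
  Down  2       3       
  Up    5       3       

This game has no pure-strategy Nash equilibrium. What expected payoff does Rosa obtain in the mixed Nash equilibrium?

-5/13

In a mixed equilibrium Rosa is indifferent between Down and Up; this condition fixes q.
  Rosa's payoff from Down: q·5 + (1−q)·(-2) = 7q - 2
  Rosa's payoff from Up: q·(-5) + (1−q)·1 = -6q + 1
  7q - 2 = -6q + 1  ⇒  13q = 3  ⇒  q = 3/13.
At equilibrium Rosa is indifferent across rows, so Rosa's payoff equals the payoff from Down: (3/13)·5 + (10/13)·(-2) = -5/13.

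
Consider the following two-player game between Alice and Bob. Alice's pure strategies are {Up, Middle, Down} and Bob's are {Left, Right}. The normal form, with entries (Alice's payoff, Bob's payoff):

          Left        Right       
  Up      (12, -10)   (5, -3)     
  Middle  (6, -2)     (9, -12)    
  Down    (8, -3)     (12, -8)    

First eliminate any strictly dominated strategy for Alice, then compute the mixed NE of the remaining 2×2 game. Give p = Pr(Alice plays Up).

p = 5/12

Alice's strategy Middle is strictly dominated by Down: 8 > 6 and 12 > 9. Eliminate Middle.
In a mixed equilibrium Bob is indifferent between Left and Right; this condition fixes p.
  Bob's payoff from Left: p·(-10) + (1−p)·(-3) = -7p - 3
  Bob's payoff from Right: p·(-3) + (1−p)·(-8) = 5p - 8
  -7p - 3 = 5p - 8  ⇒  -12p = -5  ⇒  p = 5/12.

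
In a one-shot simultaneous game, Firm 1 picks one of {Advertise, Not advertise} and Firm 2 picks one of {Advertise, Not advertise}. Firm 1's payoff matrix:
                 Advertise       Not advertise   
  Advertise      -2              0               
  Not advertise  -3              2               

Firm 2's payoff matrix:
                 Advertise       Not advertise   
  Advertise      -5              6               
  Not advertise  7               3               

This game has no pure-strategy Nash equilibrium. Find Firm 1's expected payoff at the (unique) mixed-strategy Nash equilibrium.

Firm 1's indifference between Advertise and Not advertise determines Firm 2's mixing probability q:
  Firm 1's payoff from Advertise: q·(-2) + (1−q)·0 = -2q
  Firm 1's payoff from Not advertise: q·(-3) + (1−q)·2 = -5q + 2
  -2q = -5q + 2  ⇒  3q = 2  ⇒  q = 2/3.
At equilibrium Firm 1 is indifferent across rows, so Firm 1's payoff equals the payoff from Advertise: (2/3)·(-2) + (1/3)·0 = -4/3.

-4/3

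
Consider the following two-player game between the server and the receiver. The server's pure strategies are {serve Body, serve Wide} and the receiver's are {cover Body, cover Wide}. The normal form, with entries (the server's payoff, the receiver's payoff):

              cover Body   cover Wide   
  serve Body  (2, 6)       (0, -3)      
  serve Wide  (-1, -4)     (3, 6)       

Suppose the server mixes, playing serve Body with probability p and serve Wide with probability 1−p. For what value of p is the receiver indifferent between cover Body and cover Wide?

p = 10/19

The receiver's indifference between cover Body and cover Wide determines the server's mixing probability p:
  the receiver's expected payoff from cover Body: p·6 + (1−p)·(-4) = 10p - 4
  the receiver's expected payoff from cover Wide: p·(-3) + (1−p)·6 = -9p + 6
  10p - 4 = -9p + 6  ⇒  19p = 10  ⇒  p = 10/19.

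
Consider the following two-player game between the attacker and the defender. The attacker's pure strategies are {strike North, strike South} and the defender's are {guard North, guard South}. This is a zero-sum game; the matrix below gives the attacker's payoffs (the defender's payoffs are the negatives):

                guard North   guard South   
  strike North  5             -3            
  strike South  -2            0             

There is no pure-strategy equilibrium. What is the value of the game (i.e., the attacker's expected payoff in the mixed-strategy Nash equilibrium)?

The defender's mix must leave the attacker indifferent between strike North and strike South.
  the attacker's expected payoff from strike North: q·5 + (1−q)·(-3) = 8q - 3
  the attacker's expected payoff from strike South: q·(-2) + (1−q)·0 = -2q
  8q - 3 = -2q  ⇒  10q = 3  ⇒  q = 3/10.
The value is the attacker's expected payoff against this mix (using strike North): (3/10)·5 + (7/10)·(-3) = -3/5.

v = -3/5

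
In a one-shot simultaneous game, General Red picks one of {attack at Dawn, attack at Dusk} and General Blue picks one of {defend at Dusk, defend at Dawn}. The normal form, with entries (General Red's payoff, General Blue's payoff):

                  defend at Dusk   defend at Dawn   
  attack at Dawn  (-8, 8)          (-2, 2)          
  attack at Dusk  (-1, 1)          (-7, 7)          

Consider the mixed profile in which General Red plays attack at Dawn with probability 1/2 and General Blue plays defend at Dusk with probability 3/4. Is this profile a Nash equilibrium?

Given General Blue's mix q = 3/4, General Red's payoff from attack at Dawn is -13/2 but from attack at Dusk is -5/2. General Red strictly prefers attack at Dusk, so General Red would not mix.
So the proposed profile is not a Nash equilibrium.

No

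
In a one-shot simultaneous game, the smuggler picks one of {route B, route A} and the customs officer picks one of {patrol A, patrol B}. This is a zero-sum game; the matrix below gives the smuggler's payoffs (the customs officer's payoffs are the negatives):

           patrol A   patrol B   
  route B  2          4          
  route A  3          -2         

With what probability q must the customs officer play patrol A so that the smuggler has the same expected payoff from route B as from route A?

q = 6/7

In a mixed equilibrium the smuggler is indifferent between route B and route A; this condition fixes q.
  the smuggler's payoff to route B: q·2 + (1−q)·4 = -2q + 4
  the smuggler's payoff to route A: q·3 + (1−q)·(-2) = 5q - 2
  -2q + 4 = 5q - 2  ⇒  -7q = -6  ⇒  q = 6/7.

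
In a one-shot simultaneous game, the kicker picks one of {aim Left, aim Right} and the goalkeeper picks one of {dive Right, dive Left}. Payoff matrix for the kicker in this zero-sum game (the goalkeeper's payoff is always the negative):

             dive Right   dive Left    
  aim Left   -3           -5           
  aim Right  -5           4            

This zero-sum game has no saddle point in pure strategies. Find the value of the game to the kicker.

Set the kicker's expected payoff from aim Left equal to that from aim Right:
  the kicker's expected payoff from aim Left: q·(-3) + (1−q)·(-5) = 2q - 5
  the kicker's expected payoff from aim Right: q·(-5) + (1−q)·4 = -9q + 4
  2q - 5 = -9q + 4  ⇒  11q = 9  ⇒  q = 9/11.
The value is the kicker's expected payoff against this mix (using aim Left): (9/11)·(-3) + (2/11)·(-5) = -37/11.

v = -37/11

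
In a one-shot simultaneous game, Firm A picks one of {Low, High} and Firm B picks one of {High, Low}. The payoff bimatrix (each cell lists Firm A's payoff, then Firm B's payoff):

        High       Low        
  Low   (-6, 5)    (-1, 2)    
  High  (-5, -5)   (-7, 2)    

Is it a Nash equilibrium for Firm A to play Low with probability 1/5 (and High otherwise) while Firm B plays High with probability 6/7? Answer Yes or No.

Given Firm A's mix p = 1/5, Firm B's payoff from High is -3 but from Low is 2. Firm B strictly prefers Low, so Firm B would not mix.
So the proposed profile is not a Nash equilibrium.

No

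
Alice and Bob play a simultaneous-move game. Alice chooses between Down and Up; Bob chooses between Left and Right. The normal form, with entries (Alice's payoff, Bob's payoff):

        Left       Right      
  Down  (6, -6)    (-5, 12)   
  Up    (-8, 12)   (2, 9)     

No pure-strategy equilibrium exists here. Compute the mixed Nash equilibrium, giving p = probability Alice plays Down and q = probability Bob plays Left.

p = 1/7, q = 1/3

Set Bob's expected payoff from Left equal to that from Right:
  Bob's payoff from Left: p·(-6) + (1−p)·12 = -18p + 12
  Bob's payoff from Right: p·12 + (1−p)·9 = 3p + 9
  -18p + 12 = 3p + 9  ⇒  -21p = -3  ⇒  p = 1/7.
Set Alice's expected payoff from Down equal to that from Up:
  Alice's expected payoff from Down: q·6 + (1−q)·(-5) = 11q - 5
  Alice's expected payoff from Up: q·(-8) + (1−q)·2 = -10q + 2
  11q - 5 = -10q + 2  ⇒  21q = 7  ⇒  q = 1/3.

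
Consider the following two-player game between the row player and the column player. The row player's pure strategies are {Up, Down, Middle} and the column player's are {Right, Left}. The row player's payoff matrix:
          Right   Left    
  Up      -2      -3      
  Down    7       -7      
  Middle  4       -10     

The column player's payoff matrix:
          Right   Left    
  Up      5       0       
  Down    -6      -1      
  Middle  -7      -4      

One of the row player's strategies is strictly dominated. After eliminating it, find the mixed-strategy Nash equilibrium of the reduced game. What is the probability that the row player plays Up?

The row player's strategy Middle is strictly dominated by Down: 7 > 4 and -7 > -10. Eliminate Middle.
For the column player to be willing to mix, the column player must be indifferent between Right and Left, which pins down the row player's mix.
  the column player's expected payoff from Right: p·5 + (1−p)·(-6) = 11p - 6
  the column player's expected payoff from Left: p·0 + (1−p)·(-1) = p - 1
  11p - 6 = p - 1  ⇒  10p = 5  ⇒  p = 1/2.

p = 1/2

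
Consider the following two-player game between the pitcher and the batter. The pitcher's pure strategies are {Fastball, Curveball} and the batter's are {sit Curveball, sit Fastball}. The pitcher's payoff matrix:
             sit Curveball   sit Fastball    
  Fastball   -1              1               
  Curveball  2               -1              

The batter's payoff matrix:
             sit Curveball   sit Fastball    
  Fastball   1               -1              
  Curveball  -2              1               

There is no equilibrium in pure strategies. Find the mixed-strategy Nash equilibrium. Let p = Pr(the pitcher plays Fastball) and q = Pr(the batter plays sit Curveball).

p = 3/5, q = 2/5

Set the batter's expected payoff from sit Curveball equal to that from sit Fastball:
  the batter's payoff from sit Curveball: p·1 + (1−p)·(-2) = 3p - 2
  the batter's payoff from sit Fastball: p·(-1) + (1−p)·1 = -2p + 1
  3p - 2 = -2p + 1  ⇒  5p = 3  ⇒  p = 3/5.
The pitcher's indifference between Fastball and Curveball determines the batter's mixing probability q:
  the pitcher's expected payoff from Fastball: q·(-1) + (1−q)·1 = -2q + 1
  the pitcher's expected payoff from Curveball: q·2 + (1−q)·(-1) = 3q - 1
  -2q + 1 = 3q - 1  ⇒  -5q = -2  ⇒  q = 2/5.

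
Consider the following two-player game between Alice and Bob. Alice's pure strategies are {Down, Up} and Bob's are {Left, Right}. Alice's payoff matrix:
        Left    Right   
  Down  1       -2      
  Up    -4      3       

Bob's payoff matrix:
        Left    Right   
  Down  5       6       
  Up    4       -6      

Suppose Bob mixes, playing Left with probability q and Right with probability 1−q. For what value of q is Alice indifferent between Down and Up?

q = 1/2

Set Alice's expected payoff from Down equal to that from Up:
  Alice's payoff from Down: q·1 + (1−q)·(-2) = 3q - 2
  Alice's payoff from Up: q·(-4) + (1−q)·3 = -7q + 3
  3q - 2 = -7q + 3  ⇒  10q = 5  ⇒  q = 1/2.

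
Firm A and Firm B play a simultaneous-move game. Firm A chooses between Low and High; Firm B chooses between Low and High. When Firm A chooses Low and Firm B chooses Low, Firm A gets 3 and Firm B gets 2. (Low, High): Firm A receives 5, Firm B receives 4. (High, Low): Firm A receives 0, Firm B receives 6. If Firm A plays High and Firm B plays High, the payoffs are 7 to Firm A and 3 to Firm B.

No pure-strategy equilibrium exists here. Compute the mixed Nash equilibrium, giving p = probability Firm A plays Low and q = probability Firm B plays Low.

p = 3/5, q = 2/5

Firm B's indifference between Low and High determines Firm A's mixing probability p:
  Firm B's expected payoff from Low: p·2 + (1−p)·6 = -4p + 6
  Firm B's expected payoff from High: p·4 + (1−p)·3 = p + 3
  -4p + 6 = p + 3  ⇒  -5p = -3  ⇒  p = 3/5.
Firm B's mix must leave Firm A indifferent between Low and High.
  Firm A's payoff to Low: q·3 + (1−q)·5 = -2q + 5
  Firm A's payoff to High: q·0 + (1−q)·7 = -7q + 7
  -2q + 5 = -7q + 7  ⇒  5q = 2  ⇒  q = 2/5.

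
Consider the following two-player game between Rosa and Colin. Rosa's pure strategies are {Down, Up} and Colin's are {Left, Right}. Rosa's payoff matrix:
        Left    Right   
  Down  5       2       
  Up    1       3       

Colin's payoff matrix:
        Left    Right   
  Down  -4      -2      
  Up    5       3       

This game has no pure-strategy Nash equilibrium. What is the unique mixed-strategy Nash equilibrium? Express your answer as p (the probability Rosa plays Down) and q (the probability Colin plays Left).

p = 1/2, q = 1/5

Set Colin's expected payoff from Left equal to that from Right:
  Colin's payoff from Left: p·(-4) + (1−p)·5 = -9p + 5
  Colin's payoff from Right: p·(-2) + (1−p)·3 = -5p + 3
  -9p + 5 = -5p + 3  ⇒  -4p = -2  ⇒  p = 1/2.
Rosa's indifference between Down and Up determines Colin's mixing probability q:
  Rosa's payoff from Down: q·5 + (1−q)·2 = 3q + 2
  Rosa's payoff from Up: q·1 + (1−q)·3 = -2q + 3
  3q + 2 = -2q + 3  ⇒  5q = 1  ⇒  q = 1/5.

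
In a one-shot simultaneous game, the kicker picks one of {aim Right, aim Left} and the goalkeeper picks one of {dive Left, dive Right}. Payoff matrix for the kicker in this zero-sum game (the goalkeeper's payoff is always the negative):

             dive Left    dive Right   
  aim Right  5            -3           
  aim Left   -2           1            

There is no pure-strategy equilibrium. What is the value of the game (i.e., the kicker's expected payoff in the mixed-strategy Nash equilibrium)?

For the kicker to be willing to mix, the kicker must be indifferent between aim Right and aim Left, which pins down the goalkeeper's mix.
  the kicker's payoff to aim Right: q·5 + (1−q)·(-3) = 8q - 3
  the kicker's payoff to aim Left: q·(-2) + (1−q)·1 = -3q + 1
  8q - 3 = -3q + 1  ⇒  11q = 4  ⇒  q = 4/11.
The value is the kicker's expected payoff against this mix (using aim Right): (4/11)·5 + (7/11)·(-3) = -1/11.

v = -1/11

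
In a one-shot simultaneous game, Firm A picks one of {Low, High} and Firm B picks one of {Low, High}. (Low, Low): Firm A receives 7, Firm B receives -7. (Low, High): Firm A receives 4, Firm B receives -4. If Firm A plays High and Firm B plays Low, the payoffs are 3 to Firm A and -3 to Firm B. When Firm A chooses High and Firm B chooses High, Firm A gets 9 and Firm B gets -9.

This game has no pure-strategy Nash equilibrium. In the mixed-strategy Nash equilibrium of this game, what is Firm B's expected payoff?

-17/3

Firm B's indifference between Low and High determines Firm A's mixing probability p:
  Firm B's expected payoff from Low: p·(-7) + (1−p)·(-3) = -4p - 3
  Firm B's expected payoff from High: p·(-4) + (1−p)·(-9) = 5p - 9
  -4p - 3 = 5p - 9  ⇒  -9p = -6  ⇒  p = 2/3.
At equilibrium Firm B is indifferent across columns, so Firm B's payoff equals the payoff from Low: (2/3)·(-7) + (1/3)·(-3) = -17/3.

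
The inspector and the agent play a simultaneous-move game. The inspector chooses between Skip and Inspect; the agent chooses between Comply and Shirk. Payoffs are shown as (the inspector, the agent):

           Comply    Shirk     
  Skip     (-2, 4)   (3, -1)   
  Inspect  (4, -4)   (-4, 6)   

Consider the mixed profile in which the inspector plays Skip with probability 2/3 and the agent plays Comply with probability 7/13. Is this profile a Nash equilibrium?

Yes

Check the agent's indifference given the inspector's mix p = 2/3:
  payoff from Comply = 4/3; payoff from Shirk = 4/3 — equal.
Check the inspector's indifference given the agent's mix q = 7/13:
  payoff from Skip = 4/13; payoff from Inspect = 4/13 — equal.
Both players are indifferent, so neither can profitably deviate.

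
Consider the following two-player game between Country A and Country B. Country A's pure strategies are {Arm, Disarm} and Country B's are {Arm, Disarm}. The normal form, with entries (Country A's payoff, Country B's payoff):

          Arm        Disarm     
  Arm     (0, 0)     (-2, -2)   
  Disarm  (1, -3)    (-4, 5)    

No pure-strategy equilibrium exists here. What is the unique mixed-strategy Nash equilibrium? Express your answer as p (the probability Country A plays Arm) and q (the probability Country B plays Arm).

p = 4/5, q = 2/3

For Country B to be willing to mix, Country B must be indifferent between Arm and Disarm, which pins down Country A's mix.
  Country B's payoff from Arm: p·0 + (1−p)·(-3) = 3p - 3
  Country B's payoff from Disarm: p·(-2) + (1−p)·5 = -7p + 5
  3p - 3 = -7p + 5  ⇒  10p = 8  ⇒  p = 4/5.
In a mixed equilibrium Country A is indifferent between Arm and Disarm; this condition fixes q.
  Country A's payoff to Arm: q·0 + (1−q)·(-2) = 2q - 2
  Country A's payoff to Disarm: q·1 + (1−q)·(-4) = 5q - 4
  2q - 2 = 5q - 4  ⇒  -3q = -2  ⇒  q = 2/3.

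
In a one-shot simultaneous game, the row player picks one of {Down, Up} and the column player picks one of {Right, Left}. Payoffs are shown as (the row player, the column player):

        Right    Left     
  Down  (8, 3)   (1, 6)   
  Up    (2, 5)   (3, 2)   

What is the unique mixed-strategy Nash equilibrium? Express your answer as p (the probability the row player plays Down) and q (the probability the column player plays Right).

The row player's mix must leave the column player indifferent between Right and Left.
  the column player's payoff to Right: p·3 + (1−p)·5 = -2p + 5
  the column player's payoff to Left: p·6 + (1−p)·2 = 4p + 2
  -2p + 5 = 4p + 2  ⇒  -6p = -3  ⇒  p = 1/2.
For the row player to be willing to mix, the row player must be indifferent between Down and Up, which pins down the column player's mix.
  the row player's payoff to Down: q·8 + (1−q)·1 = 7q + 1
  the row player's payoff to Up: q·2 + (1−q)·3 = -q + 3
  7q + 1 = -q + 3  ⇒  8q = 2  ⇒  q = 1/4.

p = 1/2, q = 1/4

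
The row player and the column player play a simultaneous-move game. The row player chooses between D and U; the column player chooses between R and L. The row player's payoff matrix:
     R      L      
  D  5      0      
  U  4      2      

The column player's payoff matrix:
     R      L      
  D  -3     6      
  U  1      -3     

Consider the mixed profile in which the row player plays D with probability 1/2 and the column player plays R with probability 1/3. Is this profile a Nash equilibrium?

No

Given the row player's mix p = 1/2, the column player's payoff from R is -1 but from L is 3/2. The column player strictly prefers L, so the column player would not mix.
So the proposed profile is not a Nash equilibrium.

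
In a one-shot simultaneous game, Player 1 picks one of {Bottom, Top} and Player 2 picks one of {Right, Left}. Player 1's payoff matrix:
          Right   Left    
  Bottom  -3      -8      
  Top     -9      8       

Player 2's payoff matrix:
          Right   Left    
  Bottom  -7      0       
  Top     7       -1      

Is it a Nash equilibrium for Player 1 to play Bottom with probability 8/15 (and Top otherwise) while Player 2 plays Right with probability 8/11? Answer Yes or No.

Check Player 2's indifference given Player 1's mix p = 8/15:
  payoff from Right = -7/15; payoff from Left = -7/15 — equal.
Check Player 1's indifference given Player 2's mix q = 8/11:
  payoff from Bottom = -48/11; payoff from Top = -48/11 — equal.
Both players are indifferent, so neither can profitably deviate.

Yes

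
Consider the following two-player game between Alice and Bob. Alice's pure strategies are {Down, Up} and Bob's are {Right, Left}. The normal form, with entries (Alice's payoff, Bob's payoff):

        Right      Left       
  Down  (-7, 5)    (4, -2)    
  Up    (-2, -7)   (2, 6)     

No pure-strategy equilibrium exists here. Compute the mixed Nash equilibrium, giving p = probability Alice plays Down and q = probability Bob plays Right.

For Bob to be willing to mix, Bob must be indifferent between Right and Left, which pins down Alice's mix.
  Bob's payoff from Right: p·5 + (1−p)·(-7) = 12p - 7
  Bob's payoff from Left: p·(-2) + (1−p)·6 = -8p + 6
  12p - 7 = -8p + 6  ⇒  20p = 13  ⇒  p = 13/20.
For Alice to be willing to mix, Alice must be indifferent between Down and Up, which pins down Bob's mix.
  Alice's payoff from Down: q·(-7) + (1−q)·4 = -11q + 4
  Alice's payoff from Up: q·(-2) + (1−q)·2 = -4q + 2
  -11q + 4 = -4q + 2  ⇒  -7q = -2  ⇒  q = 2/7.

p = 13/20, q = 2/7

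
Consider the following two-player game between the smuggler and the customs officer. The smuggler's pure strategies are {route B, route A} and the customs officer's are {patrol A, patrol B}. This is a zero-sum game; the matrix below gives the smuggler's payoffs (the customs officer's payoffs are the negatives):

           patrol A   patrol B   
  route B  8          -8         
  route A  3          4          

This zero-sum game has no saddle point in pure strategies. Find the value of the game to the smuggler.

v = 56/17

The smuggler's indifference between route B and route A determines the customs officer's mixing probability q:
  the smuggler's payoff to route B: q·8 + (1−q)·(-8) = 16q - 8
  the smuggler's payoff to route A: q·3 + (1−q)·4 = -q + 4
  16q - 8 = -q + 4  ⇒  17q = 12  ⇒  q = 12/17.
The value is the smuggler's expected payoff against this mix (using route B): (12/17)·8 + (5/17)·(-8) = 56/17.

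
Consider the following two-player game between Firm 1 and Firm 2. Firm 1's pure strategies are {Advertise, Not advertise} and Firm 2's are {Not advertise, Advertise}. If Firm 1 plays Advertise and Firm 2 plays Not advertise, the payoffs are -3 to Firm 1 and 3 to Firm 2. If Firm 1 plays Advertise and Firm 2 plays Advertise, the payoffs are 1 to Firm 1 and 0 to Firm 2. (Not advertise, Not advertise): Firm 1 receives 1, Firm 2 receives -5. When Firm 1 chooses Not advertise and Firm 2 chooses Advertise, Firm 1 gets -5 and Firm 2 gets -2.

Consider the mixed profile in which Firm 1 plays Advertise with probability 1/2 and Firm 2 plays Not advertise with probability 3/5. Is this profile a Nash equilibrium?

Yes

Check Firm 2's indifference given Firm 1's mix p = 1/2:
  payoff from Not advertise = -1; payoff from Advertise = -1 — equal.
Check Firm 1's indifference given Firm 2's mix q = 3/5:
  payoff from Advertise = -7/5; payoff from Not advertise = -7/5 — equal.
Both players are indifferent, so neither can profitably deviate.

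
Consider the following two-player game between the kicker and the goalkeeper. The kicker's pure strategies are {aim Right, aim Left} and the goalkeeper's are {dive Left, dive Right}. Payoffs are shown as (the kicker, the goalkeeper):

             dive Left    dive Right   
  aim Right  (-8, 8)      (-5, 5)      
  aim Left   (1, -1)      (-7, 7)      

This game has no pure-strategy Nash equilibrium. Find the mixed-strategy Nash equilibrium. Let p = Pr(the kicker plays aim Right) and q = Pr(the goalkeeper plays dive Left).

For the goalkeeper to be willing to mix, the goalkeeper must be indifferent between dive Left and dive Right, which pins down the kicker's mix.
  the goalkeeper's payoff from dive Left: p·8 + (1−p)·(-1) = 9p - 1
  the goalkeeper's payoff from dive Right: p·5 + (1−p)·7 = -2p + 7
  9p - 1 = -2p + 7  ⇒  11p = 8  ⇒  p = 8/11.
For the kicker to be willing to mix, the kicker must be indifferent between aim Right and aim Left, which pins down the goalkeeper's mix.
  the kicker's expected payoff from aim Right: q·(-8) + (1−q)·(-5) = -3q - 5
  the kicker's expected payoff from aim Left: q·1 + (1−q)·(-7) = 8q - 7
  -3q - 5 = 8q - 7  ⇒  -11q = -2  ⇒  q = 2/11.

p = 8/11, q = 2/11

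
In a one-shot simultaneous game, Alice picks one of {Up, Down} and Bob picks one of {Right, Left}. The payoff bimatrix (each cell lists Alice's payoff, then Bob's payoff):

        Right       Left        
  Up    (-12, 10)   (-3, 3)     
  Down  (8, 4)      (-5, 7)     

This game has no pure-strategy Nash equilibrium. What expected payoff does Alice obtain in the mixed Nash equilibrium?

-42/11

Set Alice's expected payoff from Up equal to that from Down:
  Alice's payoff from Up: q·(-12) + (1−q)·(-3) = -9q - 3
  Alice's payoff from Down: q·8 + (1−q)·(-5) = 13q - 5
  -9q - 3 = 13q - 5  ⇒  -22q = -2  ⇒  q = 1/11.
At equilibrium Alice is indifferent across rows, so Alice's payoff equals the payoff from Up: (1/11)·(-12) + (10/11)·(-3) = -42/11.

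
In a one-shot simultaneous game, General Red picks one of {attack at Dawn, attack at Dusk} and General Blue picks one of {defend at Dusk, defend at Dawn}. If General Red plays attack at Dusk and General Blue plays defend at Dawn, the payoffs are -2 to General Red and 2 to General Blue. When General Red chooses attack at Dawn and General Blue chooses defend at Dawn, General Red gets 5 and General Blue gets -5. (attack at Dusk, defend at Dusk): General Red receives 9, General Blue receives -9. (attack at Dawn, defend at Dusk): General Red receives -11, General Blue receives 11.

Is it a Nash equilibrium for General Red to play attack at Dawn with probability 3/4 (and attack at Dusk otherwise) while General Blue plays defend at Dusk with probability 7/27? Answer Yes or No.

No

Given General Red's mix p = 3/4, General Blue's payoff from defend at Dusk is 6 but from defend at Dawn is -13/4. General Blue strictly prefers defend at Dusk, so General Blue would not mix.
So the proposed profile is not a Nash equilibrium.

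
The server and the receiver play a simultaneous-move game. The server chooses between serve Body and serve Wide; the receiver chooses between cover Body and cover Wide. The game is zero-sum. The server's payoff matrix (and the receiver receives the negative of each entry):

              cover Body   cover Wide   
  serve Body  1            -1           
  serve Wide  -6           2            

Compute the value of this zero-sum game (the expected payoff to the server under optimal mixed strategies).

In a mixed equilibrium the server is indifferent between serve Body and serve Wide; this condition fixes q.
  the server's payoff to serve Body: q·1 + (1−q)·(-1) = 2q - 1
  the server's payoff to serve Wide: q·(-6) + (1−q)·2 = -8q + 2
  2q - 1 = -8q + 2  ⇒  10q = 3  ⇒  q = 3/10.
The value is the server's expected payoff against this mix (using serve Body): (3/10)·1 + (7/10)·(-1) = -2/5.

v = -2/5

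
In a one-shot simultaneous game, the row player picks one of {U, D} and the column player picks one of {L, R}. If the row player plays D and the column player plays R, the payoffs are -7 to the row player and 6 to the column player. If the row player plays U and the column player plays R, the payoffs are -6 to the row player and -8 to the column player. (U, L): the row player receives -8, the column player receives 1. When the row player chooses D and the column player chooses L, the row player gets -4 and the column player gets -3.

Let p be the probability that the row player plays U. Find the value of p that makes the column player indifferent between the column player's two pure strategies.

p = 1/2

The column player's indifference between L and R determines the row player's mixing probability p:
  the column player's payoff to L: p·1 + (1−p)·(-3) = 4p - 3
  the column player's payoff to R: p·(-8) + (1−p)·6 = -14p + 6
  4p - 3 = -14p + 6  ⇒  18p = 9  ⇒  p = 1/2.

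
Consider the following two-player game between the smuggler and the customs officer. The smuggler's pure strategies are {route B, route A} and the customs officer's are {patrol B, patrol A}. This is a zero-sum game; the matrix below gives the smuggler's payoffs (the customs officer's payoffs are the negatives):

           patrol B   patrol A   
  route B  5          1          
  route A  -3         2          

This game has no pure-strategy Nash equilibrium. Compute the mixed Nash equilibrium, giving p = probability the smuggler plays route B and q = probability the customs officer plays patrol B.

p = 5/9, q = 1/9

The customs officer's indifference between patrol B and patrol A determines the smuggler's mixing probability p:
  the customs officer's payoff from patrol B: p·(-5) + (1−p)·3 = -8p + 3
  the customs officer's payoff from patrol A: p·(-1) + (1−p)·(-2) = p - 2
  -8p + 3 = p - 2  ⇒  -9p = -5  ⇒  p = 5/9.
In a mixed equilibrium the smuggler is indifferent between route B and route A; this condition fixes q.
  the smuggler's payoff from route B: q·5 + (1−q)·1 = 4q + 1
  the smuggler's payoff from route A: q·(-3) + (1−q)·2 = -5q + 2
  4q + 1 = -5q + 2  ⇒  9q = 1  ⇒  q = 1/9.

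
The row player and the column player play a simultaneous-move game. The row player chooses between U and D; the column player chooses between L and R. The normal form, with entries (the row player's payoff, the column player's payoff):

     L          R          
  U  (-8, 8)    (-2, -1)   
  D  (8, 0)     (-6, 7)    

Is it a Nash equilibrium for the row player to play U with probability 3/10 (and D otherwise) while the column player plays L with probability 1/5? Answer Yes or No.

No

Given the row player's mix p = 3/10, the column player's payoff from L is 12/5 but from R is 23/5. The column player strictly prefers R, so the column player would not mix.
So the proposed profile is not a Nash equilibrium.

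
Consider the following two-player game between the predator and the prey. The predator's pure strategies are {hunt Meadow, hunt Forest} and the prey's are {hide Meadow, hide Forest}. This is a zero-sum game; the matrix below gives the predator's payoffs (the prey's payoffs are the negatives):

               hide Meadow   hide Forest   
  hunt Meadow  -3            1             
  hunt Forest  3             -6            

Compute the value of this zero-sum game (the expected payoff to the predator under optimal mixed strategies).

v = -15/13

The prey's mix must leave the predator indifferent between hunt Meadow and hunt Forest.
  the predator's payoff from hunt Meadow: q·(-3) + (1−q)·1 = -4q + 1
  the predator's payoff from hunt Forest: q·3 + (1−q)·(-6) = 9q - 6
  -4q + 1 = 9q - 6  ⇒  -13q = -7  ⇒  q = 7/13.
The value is the predator's expected payoff against this mix (using hunt Meadow): (7/13)·(-3) + (6/13)·1 = -15/13.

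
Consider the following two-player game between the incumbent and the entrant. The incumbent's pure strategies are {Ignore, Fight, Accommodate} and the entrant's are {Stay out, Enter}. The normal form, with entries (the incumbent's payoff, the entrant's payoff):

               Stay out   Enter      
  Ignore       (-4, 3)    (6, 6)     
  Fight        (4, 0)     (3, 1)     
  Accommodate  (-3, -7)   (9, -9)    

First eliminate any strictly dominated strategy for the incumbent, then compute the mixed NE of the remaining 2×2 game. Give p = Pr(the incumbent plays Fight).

p = 2/3

The incumbent's strategy Ignore is strictly dominated by Accommodate: -3 > -4 and 9 > 6. Eliminate Ignore.
Set the entrant's expected payoff from Stay out equal to that from Enter:
  the entrant's payoff from Stay out: p·0 + (1−p)·(-7) = 7p - 7
  the entrant's payoff from Enter: p·1 + (1−p)·(-9) = 10p - 9
  7p - 7 = 10p - 9  ⇒  -3p = -2  ⇒  p = 2/3.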